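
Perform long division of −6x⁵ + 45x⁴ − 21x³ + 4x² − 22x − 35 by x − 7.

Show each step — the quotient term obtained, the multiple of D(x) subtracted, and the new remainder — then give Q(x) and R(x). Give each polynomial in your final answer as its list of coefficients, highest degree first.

Step 1: lead(−6x⁵ + 45x⁴ − 21x³ + 4x² − 22x − 35) ÷ lead(D) = −6x⁵ ÷ x = −6x⁴. Subtract (−6x⁴)·D = −6x⁵ + 42x⁴. Remainder: 3x⁴ − 21x³ + 4x² − 22x − 35.
Step 2: lead(3x⁴ − 21x³ + 4x² − 22x − 35) ÷ lead(D) = 3x⁴ ÷ x = 3x³. Subtract (3x³)·D = 3x⁴ − 21x³. Remainder: 4x² − 22x − 35.
Step 3: lead(4x² − 22x − 35) ÷ lead(D) = 4x² ÷ x = 4x. Subtract (4x)·D = 4x² − 28x. Remainder: 6x − 35.
Step 4: lead(6x − 35) ÷ lead(D) = 6x ÷ x = 6. Subtract (6)·D = 6x − 42. Remainder: 7.

Q = [-6, 3, 0, 4, 6]; R = [7]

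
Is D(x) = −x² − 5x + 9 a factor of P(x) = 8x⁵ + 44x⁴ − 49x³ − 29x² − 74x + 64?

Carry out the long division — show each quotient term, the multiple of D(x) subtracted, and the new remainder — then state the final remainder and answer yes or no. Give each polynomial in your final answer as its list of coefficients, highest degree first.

R = [-7, -8], so D(x) is not a factor of P(x). no

Step 1: lead(8x⁵ + 44x⁴ − 49x³ − 29x² − 74x + 64) ÷ lead(D) = 8x⁵ ÷ −x² = −8x³. Subtract (−8x³)·D = 8x⁵ + 40x⁴ − 72x³. Remainder: 4x⁴ + 23x³ − 29x² − 74x + 64.
Step 2: lead(4x⁴ + 23x³ − 29x² − 74x + 64) ÷ lead(D) = 4x⁴ ÷ −x² = −4x². Subtract (−4x²)·D = 4x⁴ + 20x³ − 36x². Remainder: 3x³ + 7x² − 74x + 64.
Step 3: lead(3x³ + 7x² − 74x + 64) ÷ lead(D) = 3x³ ÷ −x² = −3x. Subtract (−3x)·D = 3x³ + 15x² − 27x. Remainder: −8x² − 47x + 64.
Step 4: lead(−8x² − 47x + 64) ÷ lead(D) = −8x² ÷ −x² = 8. Subtract (8)·D = −8x² − 40x + 72. Remainder: −7x − 8.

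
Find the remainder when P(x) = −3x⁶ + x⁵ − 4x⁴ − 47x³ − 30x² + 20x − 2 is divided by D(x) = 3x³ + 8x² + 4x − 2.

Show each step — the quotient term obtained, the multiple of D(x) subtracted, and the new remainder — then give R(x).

R(x) = 0

Step 1: lead(−3x⁶ + x⁵ − 4x⁴ − 47x³ − 30x² + 20x − 2) ÷ lead(D) = −3x⁶ ÷ 3x³ = −x³. Subtract (−x³)·D = −3x⁶ − 8x⁵ − 4x⁴ + 2x³. Remainder: 9x⁵ − 49x³ − 30x² + 20x − 2.
Step 2: lead(9x⁵ − 49x³ − 30x² + 20x − 2) ÷ lead(D) = 9x⁵ ÷ 3x³ = 3x². Subtract (3x²)·D = 9x⁵ + 24x⁴ + 12x³ − 6x². Remainder: −24x⁴ − 61x³ − 24x² + 20x − 2.
Step 3: lead(−24x⁴ − 61x³ − 24x² + 20x − 2) ÷ lead(D) = −24x⁴ ÷ 3x³ = −8x. Subtract (−8x)·D = −24x⁴ − 64x³ − 32x² + 16x. Remainder: 3x³ + 8x² + 4x − 2.
Step 4: lead(3x³ + 8x² + 4x − 2) ÷ lead(D) = 3x³ ÷ 3x³ = 1. Subtract (1)·D = 3x³ + 8x² + 4x − 2. Remainder: 0.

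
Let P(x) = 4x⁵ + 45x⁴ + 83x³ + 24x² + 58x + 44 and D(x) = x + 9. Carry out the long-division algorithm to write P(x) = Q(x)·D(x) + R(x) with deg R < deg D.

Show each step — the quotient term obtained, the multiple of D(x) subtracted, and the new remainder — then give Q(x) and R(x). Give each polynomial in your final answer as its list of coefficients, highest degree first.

Step 1: lead(4x⁵ + 45x⁴ + 83x³ + 24x² + 58x + 44) ÷ lead(D) = 4x⁵ ÷ x = 4x⁴. Subtract (4x⁴)·D = 4x⁵ + 36x⁴. Remainder: 9x⁴ + 83x³ + 24x² + 58x + 44.
Step 2: lead(9x⁴ + 83x³ + 24x² + 58x + 44) ÷ lead(D) = 9x⁴ ÷ x = 9x³. Subtract (9x³)·D = 9x⁴ + 81x³. Remainder: 2x³ + 24x² + 58x + 44.
Step 3: lead(2x³ + 24x² + 58x + 44) ÷ lead(D) = 2x³ ÷ x = 2x². Subtract (2x²)·D = 2x³ + 18x². Remainder: 6x² + 58x + 44.
Step 4: lead(6x² + 58x + 44) ÷ lead(D) = 6x² ÷ x = 6x. Subtract (6x)·D = 6x² + 54x. Remainder: 4x + 44.
Step 5: lead(4x + 44) ÷ lead(D) = 4x ÷ x = 4. Subtract (4)·D = 4x + 36. Remainder: 8.

Q = [4, 9, 2, 6, 4]; R = [8]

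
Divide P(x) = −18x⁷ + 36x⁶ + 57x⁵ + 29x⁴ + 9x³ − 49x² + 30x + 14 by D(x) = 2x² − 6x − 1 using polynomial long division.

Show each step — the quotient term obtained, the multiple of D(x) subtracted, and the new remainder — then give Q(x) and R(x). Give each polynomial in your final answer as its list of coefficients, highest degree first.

Q = [-9, -9, -3, 1, 6, -6]; R = [8]

Step 1: lead(−18x⁷ + 36x⁶ + 57x⁵ + 29x⁴ + 9x³ − 49x² + 30x + 14) ÷ lead(D) = −18x⁷ ÷ 2x² = −9x⁵. Subtract (−9x⁵)·D = −18x⁷ + 54x⁶ + 9x⁵. Remainder: −18x⁶ + 48x⁵ + 29x⁴ + 9x³ − 49x² + 30x + 14.
Step 2: lead(−18x⁶ + 48x⁵ + 29x⁴ + 9x³ − 49x² + 30x + 14) ÷ lead(D) = −18x⁶ ÷ 2x² = −9x⁴. Subtract (−9x⁴)·D = −18x⁶ + 54x⁵ + 9x⁴. Remainder: −6x⁵ + 20x⁴ + 9x³ − 49x² + 30x + 14.
Step 3: lead(−6x⁵ + 20x⁴ + 9x³ − 49x² + 30x + 14) ÷ lead(D) = −6x⁵ ÷ 2x² = −3x³. Subtract (−3x³)·D = −6x⁵ + 18x⁴ + 3x³. Remainder: 2x⁴ + 6x³ − 49x² + 30x + 14.
Step 4: lead(2x⁴ + 6x³ − 49x² + 30x + 14) ÷ lead(D) = 2x⁴ ÷ 2x² = x². Subtract (x²)·D = 2x⁴ − 6x³ − x². Remainder: 12x³ − 48x² + 30x + 14.
Step 5: lead(12x³ − 48x² + 30x + 14) ÷ lead(D) = 12x³ ÷ 2x² = 6x. Subtract (6x)·D = 12x³ − 36x² − 6x. Remainder: −12x² + 36x + 14.
Step 6: lead(−12x² + 36x + 14) ÷ lead(D) = −12x² ÷ 2x² = −6. Subtract (−6)·D = −12x² + 36x + 6. Remainder: 8.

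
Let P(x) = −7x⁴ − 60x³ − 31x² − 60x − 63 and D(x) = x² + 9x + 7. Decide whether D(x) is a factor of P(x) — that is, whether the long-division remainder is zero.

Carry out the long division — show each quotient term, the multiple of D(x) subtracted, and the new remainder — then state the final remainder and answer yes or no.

R(x) = 0, so D(x) is a factor of P(x). yes

Step 1: lead(−7x⁴ − 60x³ − 31x² − 60x − 63) ÷ lead(D) = −7x⁴ ÷ x² = −7x². Subtract (−7x²)·D = −7x⁴ − 63x³ − 49x². Remainder: 3x³ + 18x² − 60x − 63.
Step 2: lead(3x³ + 18x² − 60x − 63) ÷ lead(D) = 3x³ ÷ x² = 3x. Subtract (3x)·D = 3x³ + 27x² + 21x. Remainder: −9x² − 81x − 63.
Step 3: lead(−9x² − 81x − 63) ÷ lead(D) = −9x² ÷ x² = −9. Subtract (−9)·D = −9x² − 81x − 63. Remainder: 0.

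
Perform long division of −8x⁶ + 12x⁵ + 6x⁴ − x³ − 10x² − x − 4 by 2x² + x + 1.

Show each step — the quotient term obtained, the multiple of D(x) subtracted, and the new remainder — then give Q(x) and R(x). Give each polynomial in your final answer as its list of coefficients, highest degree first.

Q = [-4, 8, 1, -5, -3]; R = [7, -1]

Step 1: lead(−8x⁶ + 12x⁵ + 6x⁴ − x³ − 10x² − x − 4) ÷ lead(D) = −8x⁶ ÷ 2x² = −4x⁴. Subtract (−4x⁴)·D = −8x⁶ − 4x⁵ − 4x⁴. Remainder: 16x⁵ + 10x⁴ − x³ − 10x² − x − 4.
Step 2: lead(16x⁵ + 10x⁴ − x³ − 10x² − x − 4) ÷ lead(D) = 16x⁵ ÷ 2x² = 8x³. Subtract (8x³)·D = 16x⁵ + 8x⁴ + 8x³. Remainder: 2x⁴ − 9x³ − 10x² − x − 4.
Step 3: lead(2x⁴ − 9x³ − 10x² − x − 4) ÷ lead(D) = 2x⁴ ÷ 2x² = x². Subtract (x²)·D = 2x⁴ + x³ + x². Remainder: −10x³ − 11x² − x − 4.
Step 4: lead(−10x³ − 11x² − x − 4) ÷ lead(D) = −10x³ ÷ 2x² = −5x. Subtract (−5x)·D = −10x³ − 5x² − 5x. Remainder: −6x² + 4x − 4.
Step 5: lead(−6x² + 4x − 4) ÷ lead(D) = −6x² ÷ 2x² = −3. Subtract (−3)·D = −6x² − 3x − 3. Remainder: 7x − 1.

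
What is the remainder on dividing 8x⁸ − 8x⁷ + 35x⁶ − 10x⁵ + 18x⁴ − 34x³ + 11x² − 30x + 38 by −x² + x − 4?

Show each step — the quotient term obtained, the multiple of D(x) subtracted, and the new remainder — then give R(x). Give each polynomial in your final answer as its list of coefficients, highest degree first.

Step 1: lead(8x⁸ − 8x⁷ + 35x⁶ − 10x⁵ + 18x⁴ − 34x³ + 11x² − 30x + 38) ÷ lead(D) = 8x⁸ ÷ −x² = −8x⁶. Subtract (−8x⁶)·D = 8x⁸ − 8x⁷ + 32x⁶. Remainder: 3x⁶ − 10x⁵ + 18x⁴ − 34x³ + 11x² − 30x + 38.
Step 2: lead(3x⁶ − 10x⁵ + 18x⁴ − 34x³ + 11x² − 30x + 38) ÷ lead(D) = 3x⁶ ÷ −x² = −3x⁴. Subtract (−3x⁴)·D = 3x⁶ − 3x⁵ + 12x⁴. Remainder: −7x⁵ + 6x⁴ − 34x³ + 11x² − 30x + 38.
Step 3: lead(−7x⁵ + 6x⁴ − 34x³ + 11x² − 30x + 38) ÷ lead(D) = −7x⁵ ÷ −x² = 7x³. Subtract (7x³)·D = −7x⁵ + 7x⁴ − 28x³. Remainder: −x⁴ − 6x³ + 11x² − 30x + 38.
Step 4: lead(−x⁴ − 6x³ + 11x² − 30x + 38) ÷ lead(D) = −x⁴ ÷ −x² = x². Subtract (x²)·D = −x⁴ + x³ − 4x². Remainder: −7x³ + 15x² − 30x + 38.
Step 5: lead(−7x³ + 15x² − 30x + 38) ÷ lead(D) = −7x³ ÷ −x² = 7x. Subtract (7x)·D = −7x³ + 7x² − 28x. Remainder: 8x² − 2x + 38.
Step 6: lead(8x² − 2x + 38) ÷ lead(D) = 8x² ÷ −x² = −8. Subtract (−8)·D = 8x² − 8x + 32. Remainder: 6x + 6.

R = [6, 6]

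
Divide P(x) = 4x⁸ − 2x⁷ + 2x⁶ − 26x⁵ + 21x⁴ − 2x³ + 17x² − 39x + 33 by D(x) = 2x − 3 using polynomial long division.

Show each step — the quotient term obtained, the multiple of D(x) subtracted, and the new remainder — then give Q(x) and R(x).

Step 1: lead(4x⁸ − 2x⁷ + 2x⁶ − 26x⁵ + 21x⁴ − 2x³ + 17x² − 39x + 33) ÷ lead(D) = 4x⁸ ÷ 2x = 2x⁷. Subtract (2x⁷)·D = 4x⁸ − 6x⁷. Remainder: 4x⁷ + 2x⁶ − 26x⁵ + 21x⁴ − 2x³ + 17x² − 39x + 33.
Step 2: lead(4x⁷ + 2x⁶ − 26x⁵ + 21x⁴ − 2x³ + 17x² − 39x + 33) ÷ lead(D) = 4x⁷ ÷ 2x = 2x⁶. Subtract (2x⁶)·D = 4x⁷ − 6x⁶. Remainder: 8x⁶ − 26x⁵ + 21x⁴ − 2x³ + 17x² − 39x + 33.
Step 3: lead(8x⁶ − 26x⁵ + 21x⁴ − 2x³ + 17x² − 39x + 33) ÷ lead(D) = 8x⁶ ÷ 2x = 4x⁵. Subtract (4x⁵)·D = 8x⁶ − 12x⁵. Remainder: −14x⁵ + 21x⁴ − 2x³ + 17x² − 39x + 33.
Step 4: lead(−14x⁵ + 21x⁴ − 2x³ + 17x² − 39x + 33) ÷ lead(D) = −14x⁵ ÷ 2x = −7x⁴. Subtract (−7x⁴)·D = −14x⁵ + 21x⁴. Remainder: −2x³ + 17x² − 39x + 33.
Step 5: lead(−2x³ + 17x² − 39x + 33) ÷ lead(D) = −2x³ ÷ 2x = −x². Subtract (−x²)·D = −2x³ + 3x². Remainder: 14x² − 39x + 33.
Step 6: lead(14x² − 39x + 33) ÷ lead(D) = 14x² ÷ 2x = 7x. Subtract (7x)·D = 14x² − 21x. Remainder: −18x + 33.
Step 7: lead(−18x + 33) ÷ lead(D) = −18x ÷ 2x = −9. Subtract (−9)·D = −18x + 27. Remainder: 6.

Q(x) = 2x⁷ + 2x⁶ + 4x⁵ − 7x⁴ − x² + 7x − 9; R(x) = 6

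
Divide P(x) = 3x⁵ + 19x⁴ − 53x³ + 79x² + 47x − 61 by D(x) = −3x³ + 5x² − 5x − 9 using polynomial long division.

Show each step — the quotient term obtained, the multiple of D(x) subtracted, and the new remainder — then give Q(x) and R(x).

Step 1: lead(3x⁵ + 19x⁴ − 53x³ + 79x² + 47x − 61) ÷ lead(D) = 3x⁵ ÷ −3x³ = −x². Subtract (−x²)·D = 3x⁵ − 5x⁴ + 5x³ + 9x². Remainder: 24x⁴ − 58x³ + 70x² + 47x − 61.
Step 2: lead(24x⁴ − 58x³ + 70x² + 47x − 61) ÷ lead(D) = 24x⁴ ÷ −3x³ = −8x. Subtract (−8x)·D = 24x⁴ − 40x³ + 40x² + 72x. Remainder: −18x³ + 30x² − 25x − 61.
Step 3: lead(−18x³ + 30x² − 25x − 61) ÷ lead(D) = −18x³ ÷ −3x³ = 6. Subtract (6)·D = −18x³ + 30x² − 30x − 54. Remainder: 5x − 7.

Q(x) = −x² − 8x + 6; R(x) = 5x − 7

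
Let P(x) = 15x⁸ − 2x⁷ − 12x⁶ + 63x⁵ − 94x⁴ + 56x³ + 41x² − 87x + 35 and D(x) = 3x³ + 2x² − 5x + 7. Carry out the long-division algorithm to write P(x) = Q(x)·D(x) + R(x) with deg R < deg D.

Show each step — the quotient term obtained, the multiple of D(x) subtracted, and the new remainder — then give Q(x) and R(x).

Step 1: lead(15x⁸ − 2x⁷ − 12x⁶ + 63x⁵ − 94x⁴ + 56x³ + 41x² − 87x + 35) ÷ lead(D) = 15x⁸ ÷ 3x³ = 5x⁵. Subtract (5x⁵)·D = 15x⁸ + 10x⁷ − 25x⁶ + 35x⁵. Remainder: −12x⁷ + 13x⁶ + 28x⁵ − 94x⁴ + 56x³ + 41x² − 87x + 35.
Step 2: lead(−12x⁷ + 13x⁶ + 28x⁵ − 94x⁴ + 56x³ + 41x² − 87x + 35) ÷ lead(D) = −12x⁷ ÷ 3x³ = −4x⁴. Subtract (−4x⁴)·D = −12x⁷ − 8x⁶ + 20x⁵ − 28x⁴. Remainder: 21x⁶ + 8x⁵ − 66x⁴ + 56x³ + 41x² − 87x + 35.
Step 3: lead(21x⁶ + 8x⁵ − 66x⁴ + 56x³ + 41x² − 87x + 35) ÷ lead(D) = 21x⁶ ÷ 3x³ = 7x³. Subtract (7x³)·D = 21x⁶ + 14x⁵ − 35x⁴ + 49x³. Remainder: −6x⁵ − 31x⁴ + 7x³ + 41x² − 87x + 35.
Step 4: lead(−6x⁵ − 31x⁴ + 7x³ + 41x² − 87x + 35) ÷ lead(D) = −6x⁵ ÷ 3x³ = −2x². Subtract (−2x²)·D = −6x⁵ − 4x⁴ + 10x³ − 14x². Remainder: −27x⁴ − 3x³ + 55x² − 87x + 35.
Step 5: lead(−27x⁴ − 3x³ + 55x² − 87x + 35) ÷ lead(D) = −27x⁴ ÷ 3x³ = −9x. Subtract (−9x)·D = −27x⁴ − 18x³ + 45x² − 63x. Remainder: 15x³ + 10x² − 24x + 35.
Step 6: lead(15x³ + 10x² − 24x + 35) ÷ lead(D) = 15x³ ÷ 3x³ = 5. Subtract (5)·D = 15x³ + 10x² − 25x + 35. Remainder: x.

Q(x) = 5x⁵ − 4x⁴ + 7x³ − 2x² − 9x + 5; R(x) = x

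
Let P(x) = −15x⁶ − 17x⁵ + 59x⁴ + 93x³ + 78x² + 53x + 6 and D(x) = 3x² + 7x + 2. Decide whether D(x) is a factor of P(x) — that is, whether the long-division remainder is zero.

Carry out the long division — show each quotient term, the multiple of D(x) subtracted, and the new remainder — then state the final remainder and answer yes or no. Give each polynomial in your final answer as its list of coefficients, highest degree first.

Step 1: lead(−15x⁶ − 17x⁵ + 59x⁴ + 93x³ + 78x² + 53x + 6) ÷ lead(D) = −15x⁶ ÷ 3x² = −5x⁴. Subtract (−5x⁴)·D = −15x⁶ − 35x⁵ − 10x⁴. Remainder: 18x⁵ + 69x⁴ + 93x³ + 78x² + 53x + 6.
Step 2: lead(18x⁵ + 69x⁴ + 93x³ + 78x² + 53x + 6) ÷ lead(D) = 18x⁵ ÷ 3x² = 6x³. Subtract (6x³)·D = 18x⁵ + 42x⁴ + 12x³. Remainder: 27x⁴ + 81x³ + 78x² + 53x + 6.
Step 3: lead(27x⁴ + 81x³ + 78x² + 53x + 6) ÷ lead(D) = 27x⁴ ÷ 3x² = 9x². Subtract (9x²)·D = 27x⁴ + 63x³ + 18x². Remainder: 18x³ + 60x² + 53x + 6.
Step 4: lead(18x³ + 60x² + 53x + 6) ÷ lead(D) = 18x³ ÷ 3x² = 6x. Subtract (6x)·D = 18x³ + 42x² + 12x. Remainder: 18x² + 41x + 6.
Step 5: lead(18x² + 41x + 6) ÷ lead(D) = 18x² ÷ 3x² = 6. Subtract (6)·D = 18x² + 42x + 12. Remainder: −x − 6.

R = [-1, -6], so D(x) is not a factor of P(x). no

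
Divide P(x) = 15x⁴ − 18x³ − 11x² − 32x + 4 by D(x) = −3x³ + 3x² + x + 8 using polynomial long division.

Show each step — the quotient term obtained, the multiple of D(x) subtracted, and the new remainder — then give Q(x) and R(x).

Step 1: lead(15x⁴ − 18x³ − 11x² − 32x + 4) ÷ lead(D) = 15x⁴ ÷ −3x³ = −5x. Subtract (−5x)·D = 15x⁴ − 15x³ − 5x² − 40x. Remainder: −3x³ − 6x² + 8x + 4.
Step 2: lead(−3x³ − 6x² + 8x + 4) ÷ lead(D) = −3x³ ÷ −3x³ = 1. Subtract (1)·D = −3x³ + 3x² + x + 8. Remainder: −9x² + 7x − 4.

Q(x) = −5x + 1; R(x) = −9x² + 7x − 4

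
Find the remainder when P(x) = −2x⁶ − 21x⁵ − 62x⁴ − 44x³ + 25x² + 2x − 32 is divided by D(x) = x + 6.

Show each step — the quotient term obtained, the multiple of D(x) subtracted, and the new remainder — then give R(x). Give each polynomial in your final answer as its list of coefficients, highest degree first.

R = [-8]

Step 1: lead(−2x⁶ − 21x⁵ − 62x⁴ − 44x³ + 25x² + 2x − 32) ÷ lead(D) = −2x⁶ ÷ x = −2x⁵. Subtract (−2x⁵)·D = −2x⁶ − 12x⁵. Remainder: −9x⁵ − 62x⁴ − 44x³ + 25x² + 2x − 32.
Step 2: lead(−9x⁵ − 62x⁴ − 44x³ + 25x² + 2x − 32) ÷ lead(D) = −9x⁵ ÷ x = −9x⁴. Subtract (−9x⁴)·D = −9x⁵ − 54x⁴. Remainder: −8x⁴ − 44x³ + 25x² + 2x − 32.
Step 3: lead(−8x⁴ − 44x³ + 25x² + 2x − 32) ÷ lead(D) = −8x⁴ ÷ x = −8x³. Subtract (−8x³)·D = −8x⁴ − 48x³. Remainder: 4x³ + 25x² + 2x − 32.
Step 4: lead(4x³ + 25x² + 2x − 32) ÷ lead(D) = 4x³ ÷ x = 4x². Subtract (4x²)·D = 4x³ + 24x². Remainder: x² + 2x − 32.
Step 5: lead(x² + 2x − 32) ÷ lead(D) = x² ÷ x = x. Subtract (x)·D = x² + 6x. Remainder: −4x − 32.
Step 6: lead(−4x − 32) ÷ lead(D) = −4x ÷ x = −4. Subtract (−4)·D = −4x − 24. Remainder: −8.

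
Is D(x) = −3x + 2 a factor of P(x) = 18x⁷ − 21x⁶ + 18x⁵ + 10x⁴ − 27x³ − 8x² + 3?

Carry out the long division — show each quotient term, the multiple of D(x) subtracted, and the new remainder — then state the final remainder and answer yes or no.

Step 1: lead(18x⁷ − 21x⁶ + 18x⁵ + 10x⁴ − 27x³ − 8x² + 3) ÷ lead(D) = 18x⁷ ÷ −3x = −6x⁶. Subtract (−6x⁶)·D = 18x⁷ − 12x⁶. Remainder: −9x⁶ + 18x⁵ + 10x⁴ − 27x³ − 8x² + 3.
Step 2: lead(−9x⁶ + 18x⁵ + 10x⁴ − 27x³ − 8x² + 3) ÷ lead(D) = −9x⁶ ÷ −3x = 3x⁵. Subtract (3x⁵)·D = −9x⁶ + 6x⁵. Remainder: 12x⁵ + 10x⁴ − 27x³ − 8x² + 3.
Step 3: lead(12x⁵ + 10x⁴ − 27x³ − 8x² + 3) ÷ lead(D) = 12x⁵ ÷ −3x = −4x⁴. Subtract (−4x⁴)·D = 12x⁵ − 8x⁴. Remainder: 18x⁴ − 27x³ − 8x² + 3.
Step 4: lead(18x⁴ − 27x³ − 8x² + 3) ÷ lead(D) = 18x⁴ ÷ −3x = −6x³. Subtract (−6x³)·D = 18x⁴ − 12x³. Remainder: −15x³ − 8x² + 3.
Step 5: lead(−15x³ − 8x² + 3) ÷ lead(D) = −15x³ ÷ −3x = 5x². Subtract (5x²)·D = −15x³ + 10x². Remainder: −18x² + 3.
Step 6: lead(−18x² + 3) ÷ lead(D) = −18x² ÷ −3x = 6x. Subtract (6x)·D = −18x² + 12x. Remainder: −12x + 3.
Step 7: lead(−12x + 3) ÷ lead(D) = −12x ÷ −3x = 4. Subtract (4)·D = −12x + 8. Remainder: −5.

R(x) = −5, so D(x) is not a factor of P(x). no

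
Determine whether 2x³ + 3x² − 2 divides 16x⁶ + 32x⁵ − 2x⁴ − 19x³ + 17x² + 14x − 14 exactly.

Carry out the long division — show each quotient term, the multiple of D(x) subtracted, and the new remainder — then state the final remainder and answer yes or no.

Step 1: lead(16x⁶ + 32x⁵ − 2x⁴ − 19x³ + 17x² + 14x − 14) ÷ lead(D) = 16x⁶ ÷ 2x³ = 8x³. Subtract (8x³)·D = 16x⁶ + 24x⁵ − 16x³. Remainder: 8x⁵ − 2x⁴ − 3x³ + 17x² + 14x − 14.
Step 2: lead(8x⁵ − 2x⁴ − 3x³ + 17x² + 14x − 14) ÷ lead(D) = 8x⁵ ÷ 2x³ = 4x². Subtract (4x²)·D = 8x⁵ + 12x⁴ − 8x². Remainder: −14x⁴ − 3x³ + 25x² + 14x − 14.
Step 3: lead(−14x⁴ − 3x³ + 25x² + 14x − 14) ÷ lead(D) = −14x⁴ ÷ 2x³ = −7x. Subtract (−7x)·D = −14x⁴ − 21x³ + 14x. Remainder: 18x³ + 25x² − 14.
Step 4: lead(18x³ + 25x² − 14) ÷ lead(D) = 18x³ ÷ 2x³ = 9. Subtract (9)·D = 18x³ + 27x² − 18. Remainder: −2x² + 4.

R(x) = −2x² + 4, so D(x) is not a factor of P(x). no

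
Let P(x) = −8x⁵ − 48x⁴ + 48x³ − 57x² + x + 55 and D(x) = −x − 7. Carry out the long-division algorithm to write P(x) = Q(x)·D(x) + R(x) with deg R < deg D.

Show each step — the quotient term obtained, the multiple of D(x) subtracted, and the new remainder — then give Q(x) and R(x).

Q(x) = 8x⁴ − 8x³ + 8x² + x − 8; R(x) = −1

Step 1: lead(−8x⁵ − 48x⁴ + 48x³ − 57x² + x + 55) ÷ lead(D) = −8x⁵ ÷ −x = 8x⁴. Subtract (8x⁴)·D = −8x⁵ − 56x⁴. Remainder: 8x⁴ + 48x³ − 57x² + x + 55.
Step 2: lead(8x⁴ + 48x³ − 57x² + x + 55) ÷ lead(D) = 8x⁴ ÷ −x = −8x³. Subtract (−8x³)·D = 8x⁴ + 56x³. Remainder: −8x³ − 57x² + x + 55.
Step 3: lead(−8x³ − 57x² + x + 55) ÷ lead(D) = −8x³ ÷ −x = 8x². Subtract (8x²)·D = −8x³ − 56x². Remainder: −x² + x + 55.
Step 4: lead(−x² + x + 55) ÷ lead(D) = −x² ÷ −x = x. Subtract (x)·D = −x² − 7x. Remainder: 8x + 55.
Step 5: lead(8x + 55) ÷ lead(D) = 8x ÷ −x = −8. Subtract (−8)·D = 8x + 56. Remainder: −1.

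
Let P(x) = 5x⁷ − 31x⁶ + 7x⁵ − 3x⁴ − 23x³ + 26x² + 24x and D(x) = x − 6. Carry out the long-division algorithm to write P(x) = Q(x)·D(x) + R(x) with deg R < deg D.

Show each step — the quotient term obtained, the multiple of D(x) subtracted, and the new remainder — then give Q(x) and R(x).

Q(x) = 5x⁶ − x⁵ + x⁴ + 3x³ − 5x² − 4x; R(x) = 0

Step 1: lead(5x⁷ − 31x⁶ + 7x⁵ − 3x⁴ − 23x³ + 26x² + 24x) ÷ lead(D) = 5x⁷ ÷ x = 5x⁶. Subtract (5x⁶)·D = 5x⁷ − 30x⁶. Remainder: −x⁶ + 7x⁵ − 3x⁴ − 23x³ + 26x² + 24x.
Step 2: lead(−x⁶ + 7x⁵ − 3x⁴ − 23x³ + 26x² + 24x) ÷ lead(D) = −x⁶ ÷ x = −x⁵. Subtract (−x⁵)·D = −x⁶ + 6x⁵. Remainder: x⁵ − 3x⁴ − 23x³ + 26x² + 24x.
Step 3: lead(x⁵ − 3x⁴ − 23x³ + 26x² + 24x) ÷ lead(D) = x⁵ ÷ x = x⁴. Subtract (x⁴)·D = x⁵ − 6x⁴. Remainder: 3x⁴ − 23x³ + 26x² + 24x.
Step 4: lead(3x⁴ − 23x³ + 26x² + 24x) ÷ lead(D) = 3x⁴ ÷ x = 3x³. Subtract (3x³)·D = 3x⁴ − 18x³. Remainder: −5x³ + 26x² + 24x.
Step 5: lead(−5x³ + 26x² + 24x) ÷ lead(D) = −5x³ ÷ x = −5x². Subtract (−5x²)·D = −5x³ + 30x². Remainder: −4x² + 24x.
Step 6: lead(−4x² + 24x) ÷ lead(D) = −4x² ÷ x = −4x. Subtract (−4x)·D = −4x² + 24x. Remainder: 0.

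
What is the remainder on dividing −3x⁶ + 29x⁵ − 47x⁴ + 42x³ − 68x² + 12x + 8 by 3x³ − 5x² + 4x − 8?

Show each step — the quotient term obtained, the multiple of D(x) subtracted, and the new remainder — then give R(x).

Step 1: lead(−3x⁶ + 29x⁵ − 47x⁴ + 42x³ − 68x² + 12x + 8) ÷ lead(D) = −3x⁶ ÷ 3x³ = −x³. Subtract (−x³)·D = −3x⁶ + 5x⁵ − 4x⁴ + 8x³. Remainder: 24x⁵ − 43x⁴ + 34x³ − 68x² + 12x + 8.
Step 2: lead(24x⁵ − 43x⁴ + 34x³ − 68x² + 12x + 8) ÷ lead(D) = 24x⁵ ÷ 3x³ = 8x². Subtract (8x²)·D = 24x⁵ − 40x⁴ + 32x³ − 64x². Remainder: −3x⁴ + 2x³ − 4x² + 12x + 8.
Step 3: lead(−3x⁴ + 2x³ − 4x² + 12x + 8) ÷ lead(D) = −3x⁴ ÷ 3x³ = −x. Subtract (−x)·D = −3x⁴ + 5x³ − 4x² + 8x. Remainder: −3x³ + 4x + 8.
Step 4: lead(−3x³ + 4x + 8) ÷ lead(D) = −3x³ ÷ 3x³ = −1. Subtract (−1)·D = −3x³ + 5x² − 4x + 8. Remainder: −5x² + 8x.

R(x) = −5x² + 8x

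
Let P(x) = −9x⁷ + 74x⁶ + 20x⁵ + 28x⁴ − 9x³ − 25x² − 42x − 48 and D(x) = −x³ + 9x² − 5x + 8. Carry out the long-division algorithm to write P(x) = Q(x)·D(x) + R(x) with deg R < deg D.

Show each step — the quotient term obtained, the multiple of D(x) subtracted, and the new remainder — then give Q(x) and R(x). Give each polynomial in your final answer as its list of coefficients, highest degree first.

Q = [9, 7, -2, -9, -6]; R = [0]

Step 1: lead(−9x⁷ + 74x⁶ + 20x⁵ + 28x⁴ − 9x³ − 25x² − 42x − 48) ÷ lead(D) = −9x⁷ ÷ −x³ = 9x⁴. Subtract (9x⁴)·D = −9x⁷ + 81x⁶ − 45x⁵ + 72x⁴. Remainder: −7x⁶ + 65x⁵ − 44x⁴ − 9x³ − 25x² − 42x − 48.
Step 2: lead(−7x⁶ + 65x⁵ − 44x⁴ − 9x³ − 25x² − 42x − 48) ÷ lead(D) = −7x⁶ ÷ −x³ = 7x³. Subtract (7x³)·D = −7x⁶ + 63x⁵ − 35x⁴ + 56x³. Remainder: 2x⁵ − 9x⁴ − 65x³ − 25x² − 42x − 48.
Step 3: lead(2x⁵ − 9x⁴ − 65x³ − 25x² − 42x − 48) ÷ lead(D) = 2x⁵ ÷ −x³ = −2x². Subtract (−2x²)·D = 2x⁵ − 18x⁴ + 10x³ − 16x². Remainder: 9x⁴ − 75x³ − 9x² − 42x − 48.
Step 4: lead(9x⁴ − 75x³ − 9x² − 42x − 48) ÷ lead(D) = 9x⁴ ÷ −x³ = −9x. Subtract (−9x)·D = 9x⁴ − 81x³ + 45x² − 72x. Remainder: 6x³ − 54x² + 30x − 48.
Step 5: lead(6x³ − 54x² + 30x − 48) ÷ lead(D) = 6x³ ÷ −x³ = −6. Subtract (−6)·D = 6x³ − 54x² + 30x − 48. Remainder: 0.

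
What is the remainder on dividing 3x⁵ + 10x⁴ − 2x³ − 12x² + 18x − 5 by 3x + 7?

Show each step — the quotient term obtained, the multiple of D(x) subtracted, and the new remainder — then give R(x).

R(x) = 2

Step 1: lead(3x⁵ + 10x⁴ − 2x³ − 12x² + 18x − 5) ÷ lead(D) = 3x⁵ ÷ 3x = x⁴. Subtract (x⁴)·D = 3x⁵ + 7x⁴. Remainder: 3x⁴ − 2x³ − 12x² + 18x − 5.
Step 2: lead(3x⁴ − 2x³ − 12x² + 18x − 5) ÷ lead(D) = 3x⁴ ÷ 3x = x³. Subtract (x³)·D = 3x⁴ + 7x³. Remainder: −9x³ − 12x² + 18x − 5.
Step 3: lead(−9x³ − 12x² + 18x − 5) ÷ lead(D) = −9x³ ÷ 3x = −3x². Subtract (−3x²)·D = −9x³ − 21x². Remainder: 9x² + 18x − 5.
Step 4: lead(9x² + 18x − 5) ÷ lead(D) = 9x² ÷ 3x = 3x. Subtract (3x)·D = 9x² + 21x. Remainder: −3x − 5.
Step 5: lead(−3x − 5) ÷ lead(D) = −3x ÷ 3x = −1. Subtract (−1)·D = −3x − 7. Remainder: 2.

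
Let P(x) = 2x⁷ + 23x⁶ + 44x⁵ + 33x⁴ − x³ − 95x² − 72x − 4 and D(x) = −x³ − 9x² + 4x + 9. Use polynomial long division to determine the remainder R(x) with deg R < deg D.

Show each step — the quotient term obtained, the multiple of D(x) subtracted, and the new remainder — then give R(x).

R(x) = −4

Step 1: lead(2x⁷ + 23x⁶ + 44x⁵ + 33x⁴ − x³ − 95x² − 72x − 4) ÷ lead(D) = 2x⁷ ÷ −x³ = −2x⁴. Subtract (−2x⁴)·D = 2x⁷ + 18x⁶ − 8x⁵ − 18x⁴. Remainder: 5x⁶ + 52x⁵ + 51x⁴ − x³ − 95x² − 72x − 4.
Step 2: lead(5x⁶ + 52x⁵ + 51x⁴ − x³ − 95x² − 72x − 4) ÷ lead(D) = 5x⁶ ÷ −x³ = −5x³. Subtract (−5x³)·D = 5x⁶ + 45x⁵ − 20x⁴ − 45x³. Remainder: 7x⁵ + 71x⁴ + 44x³ − 95x² − 72x − 4.
Step 3: lead(7x⁵ + 71x⁴ + 44x³ − 95x² − 72x − 4) ÷ lead(D) = 7x⁵ ÷ −x³ = −7x². Subtract (−7x²)·D = 7x⁵ + 63x⁴ − 28x³ − 63x². Remainder: 8x⁴ + 72x³ − 32x² − 72x − 4.
Step 4: lead(8x⁴ + 72x³ − 32x² − 72x − 4) ÷ lead(D) = 8x⁴ ÷ −x³ = −8x. Subtract (−8x)·D = 8x⁴ + 72x³ − 32x² − 72x. Remainder: −4.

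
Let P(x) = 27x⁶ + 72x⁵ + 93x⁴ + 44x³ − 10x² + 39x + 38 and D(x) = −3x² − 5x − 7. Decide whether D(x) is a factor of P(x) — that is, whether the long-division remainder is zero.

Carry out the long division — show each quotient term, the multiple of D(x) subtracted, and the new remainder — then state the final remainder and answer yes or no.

Step 1: lead(27x⁶ + 72x⁵ + 93x⁴ + 44x³ − 10x² + 39x + 38) ÷ lead(D) = 27x⁶ ÷ −3x² = −9x⁴. Subtract (−9x⁴)·D = 27x⁶ + 45x⁵ + 63x⁴. Remainder: 27x⁵ + 30x⁴ + 44x³ − 10x² + 39x + 38.
Step 2: lead(27x⁵ + 30x⁴ + 44x³ − 10x² + 39x + 38) ÷ lead(D) = 27x⁵ ÷ −3x² = −9x³. Subtract (−9x³)·D = 27x⁵ + 45x⁴ + 63x³. Remainder: −15x⁴ − 19x³ − 10x² + 39x + 38.
Step 3: lead(−15x⁴ − 19x³ − 10x² + 39x + 38) ÷ lead(D) = −15x⁴ ÷ −3x² = 5x². Subtract (5x²)·D = −15x⁴ − 25x³ − 35x². Remainder: 6x³ + 25x² + 39x + 38.
Step 4: lead(6x³ + 25x² + 39x + 38) ÷ lead(D) = 6x³ ÷ −3x² = −2x. Subtract (−2x)·D = 6x³ + 10x² + 14x. Remainder: 15x² + 25x + 38.
Step 5: lead(15x² + 25x + 38) ÷ lead(D) = 15x² ÷ −3x² = −5. Subtract (−5)·D = 15x² + 25x + 35. Remainder: 3.

R(x) = 3, so D(x) is not a factor of P(x). no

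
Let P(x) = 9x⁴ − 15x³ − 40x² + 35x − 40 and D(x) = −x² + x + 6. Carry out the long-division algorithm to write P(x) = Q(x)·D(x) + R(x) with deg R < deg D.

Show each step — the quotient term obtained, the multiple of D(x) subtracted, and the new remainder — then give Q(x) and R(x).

Step 1: lead(9x⁴ − 15x³ − 40x² + 35x − 40) ÷ lead(D) = 9x⁴ ÷ −x² = −9x². Subtract (−9x²)·D = 9x⁴ − 9x³ − 54x². Remainder: −6x³ + 14x² + 35x − 40.
Step 2: lead(−6x³ + 14x² + 35x − 40) ÷ lead(D) = −6x³ ÷ −x² = 6x. Subtract (6x)·D = −6x³ + 6x² + 36x. Remainder: 8x² − x − 40.
Step 3: lead(8x² − x − 40) ÷ lead(D) = 8x² ÷ −x² = −8. Subtract (−8)·D = 8x² − 8x − 48. Remainder: 7x + 8.

Q(x) = −9x² + 6x − 8; R(x) = 7x + 8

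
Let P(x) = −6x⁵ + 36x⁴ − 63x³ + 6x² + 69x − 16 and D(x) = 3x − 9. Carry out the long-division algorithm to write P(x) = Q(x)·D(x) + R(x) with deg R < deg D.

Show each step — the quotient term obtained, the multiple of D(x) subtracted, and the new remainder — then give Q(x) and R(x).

Q(x) = −2x⁴ + 6x³ − 3x² − 7x + 2; R(x) = 2

Step 1: lead(−6x⁵ + 36x⁴ − 63x³ + 6x² + 69x − 16) ÷ lead(D) = −6x⁵ ÷ 3x = −2x⁴. Subtract (−2x⁴)·D = −6x⁵ + 18x⁴. Remainder: 18x⁴ − 63x³ + 6x² + 69x − 16.
Step 2: lead(18x⁴ − 63x³ + 6x² + 69x − 16) ÷ lead(D) = 18x⁴ ÷ 3x = 6x³. Subtract (6x³)·D = 18x⁴ − 54x³. Remainder: −9x³ + 6x² + 69x − 16.
Step 3: lead(−9x³ + 6x² + 69x − 16) ÷ lead(D) = −9x³ ÷ 3x = −3x². Subtract (−3x²)·D = −9x³ + 27x². Remainder: −21x² + 69x − 16.
Step 4: lead(−21x² + 69x − 16) ÷ lead(D) = −21x² ÷ 3x = −7x. Subtract (−7x)·D = −21x² + 63x. Remainder: 6x − 16.
Step 5: lead(6x − 16) ÷ lead(D) = 6x ÷ 3x = 2. Subtract (2)·D = 6x − 18. Remainder: 2.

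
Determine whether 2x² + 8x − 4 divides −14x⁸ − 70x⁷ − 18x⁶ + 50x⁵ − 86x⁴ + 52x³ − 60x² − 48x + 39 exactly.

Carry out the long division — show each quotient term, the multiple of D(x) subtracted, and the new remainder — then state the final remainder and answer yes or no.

Step 1: lead(−14x⁸ − 70x⁷ − 18x⁶ + 50x⁵ − 86x⁴ + 52x³ − 60x² − 48x + 39) ÷ lead(D) = −14x⁸ ÷ 2x² = −7x⁶. Subtract (−7x⁶)·D = −14x⁸ − 56x⁷ + 28x⁶. Remainder: −14x⁷ − 46x⁶ + 50x⁵ − 86x⁴ + 52x³ − 60x² − 48x + 39.
Step 2: lead(−14x⁷ − 46x⁶ + 50x⁵ − 86x⁴ + 52x³ − 60x² − 48x + 39) ÷ lead(D) = −14x⁷ ÷ 2x² = −7x⁵. Subtract (−7x⁵)·D = −14x⁷ − 56x⁶ + 28x⁵. Remainder: 10x⁶ + 22x⁵ − 86x⁴ + 52x³ − 60x² − 48x + 39.
Step 3: lead(10x⁶ + 22x⁵ − 86x⁴ + 52x³ − 60x² − 48x + 39) ÷ lead(D) = 10x⁶ ÷ 2x² = 5x⁴. Subtract (5x⁴)·D = 10x⁶ + 40x⁵ − 20x⁴. Remainder: −18x⁵ − 66x⁴ + 52x³ − 60x² − 48x + 39.
Step 4: lead(−18x⁵ − 66x⁴ + 52x³ − 60x² − 48x + 39) ÷ lead(D) = −18x⁵ ÷ 2x² = −9x³. Subtract (−9x³)·D = −18x⁵ − 72x⁴ + 36x³. Remainder: 6x⁴ + 16x³ − 60x² − 48x + 39.
Step 5: lead(6x⁴ + 16x³ − 60x² − 48x + 39) ÷ lead(D) = 6x⁴ ÷ 2x² = 3x². Subtract (3x²)·D = 6x⁴ + 24x³ − 12x². Remainder: −8x³ − 48x² − 48x + 39.
Step 6: lead(−8x³ − 48x² − 48x + 39) ÷ lead(D) = −8x³ ÷ 2x² = −4x. Subtract (−4x)·D = −8x³ − 32x² + 16x. Remainder: −16x² − 64x + 39.
Step 7: lead(−16x² − 64x + 39) ÷ lead(D) = −16x² ÷ 2x² = −8. Subtract (−8)·D = −16x² − 64x + 32. Remainder: 7.

R(x) = 7, so D(x) is not a factor of P(x). no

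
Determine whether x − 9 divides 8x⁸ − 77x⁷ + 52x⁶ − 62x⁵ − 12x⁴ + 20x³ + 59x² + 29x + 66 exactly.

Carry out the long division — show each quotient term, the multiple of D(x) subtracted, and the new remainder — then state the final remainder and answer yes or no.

R(x) = 3, so D(x) is not a factor of P(x). no

Step 1: lead(8x⁸ − 77x⁷ + 52x⁶ − 62x⁵ − 12x⁴ + 20x³ + 59x² + 29x + 66) ÷ lead(D) = 8x⁸ ÷ x = 8x⁷. Subtract (8x⁷)·D = 8x⁸ − 72x⁷. Remainder: −5x⁷ + 52x⁶ − 62x⁵ − 12x⁴ + 20x³ + 59x² + 29x + 66.
Step 2: lead(−5x⁷ + 52x⁶ − 62x⁵ − 12x⁴ + 20x³ + 59x² + 29x + 66) ÷ lead(D) = −5x⁷ ÷ x = −5x⁶. Subtract (−5x⁶)·D = −5x⁷ + 45x⁶. Remainder: 7x⁶ − 62x⁵ − 12x⁴ + 20x³ + 59x² + 29x + 66.
Step 3: lead(7x⁶ − 62x⁵ − 12x⁴ + 20x³ + 59x² + 29x + 66) ÷ lead(D) = 7x⁶ ÷ x = 7x⁵. Subtract (7x⁵)·D = 7x⁶ − 63x⁵. Remainder: x⁵ − 12x⁴ + 20x³ + 59x² + 29x + 66.
Step 4: lead(x⁵ − 12x⁴ + 20x³ + 59x² + 29x + 66) ÷ lead(D) = x⁵ ÷ x = x⁴. Subtract (x⁴)·D = x⁵ − 9x⁴. Remainder: −3x⁴ + 20x³ + 59x² + 29x + 66.
Step 5: lead(−3x⁴ + 20x³ + 59x² + 29x + 66) ÷ lead(D) = −3x⁴ ÷ x = −3x³. Subtract (−3x³)·D = −3x⁴ + 27x³. Remainder: −7x³ + 59x² + 29x + 66.
Step 6: lead(−7x³ + 59x² + 29x + 66) ÷ lead(D) = −7x³ ÷ x = −7x². Subtract (−7x²)·D = −7x³ + 63x². Remainder: −4x² + 29x + 66.
Step 7: lead(−4x² + 29x + 66) ÷ lead(D) = −4x² ÷ x = −4x. Subtract (−4x)·D = −4x² + 36x. Remainder: −7x + 66.
Step 8: lead(−7x + 66) ÷ lead(D) = −7x ÷ x = −7. Subtract (−7)·D = −7x + 63. Remainder: 3.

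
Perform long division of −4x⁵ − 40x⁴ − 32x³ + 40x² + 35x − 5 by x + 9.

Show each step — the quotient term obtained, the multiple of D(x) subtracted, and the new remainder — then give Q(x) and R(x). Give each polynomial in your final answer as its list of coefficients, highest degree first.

Step 1: lead(−4x⁵ − 40x⁴ − 32x³ + 40x² + 35x − 5) ÷ lead(D) = −4x⁵ ÷ x = −4x⁴. Subtract (−4x⁴)·D = −4x⁵ − 36x⁴. Remainder: −4x⁴ − 32x³ + 40x² + 35x − 5.
Step 2: lead(−4x⁴ − 32x³ + 40x² + 35x − 5) ÷ lead(D) = −4x⁴ ÷ x = −4x³. Subtract (−4x³)·D = −4x⁴ − 36x³. Remainder: 4x³ + 40x² + 35x − 5.
Step 3: lead(4x³ + 40x² + 35x − 5) ÷ lead(D) = 4x³ ÷ x = 4x². Subtract (4x²)·D = 4x³ + 36x². Remainder: 4x² + 35x − 5.
Step 4: lead(4x² + 35x − 5) ÷ lead(D) = 4x² ÷ x = 4x. Subtract (4x)·D = 4x² + 36x. Remainder: −x − 5.
Step 5: lead(−x − 5) ÷ lead(D) = −x ÷ x = −1. Subtract (−1)·D = −x − 9. Remainder: 4.

Q = [-4, -4, 4, 4, -1]; R = [4]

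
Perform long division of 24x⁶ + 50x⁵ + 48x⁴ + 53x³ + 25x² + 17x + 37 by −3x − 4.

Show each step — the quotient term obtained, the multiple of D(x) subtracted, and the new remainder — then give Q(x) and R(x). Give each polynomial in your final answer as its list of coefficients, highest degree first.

Step 1: lead(24x⁶ + 50x⁵ + 48x⁴ + 53x³ + 25x² + 17x + 37) ÷ lead(D) = 24x⁶ ÷ −3x = −8x⁵. Subtract (−8x⁵)·D = 24x⁶ + 32x⁵. Remainder: 18x⁵ + 48x⁴ + 53x³ + 25x² + 17x + 37.
Step 2: lead(18x⁵ + 48x⁴ + 53x³ + 25x² + 17x + 37) ÷ lead(D) = 18x⁵ ÷ −3x = −6x⁴. Subtract (−6x⁴)·D = 18x⁵ + 24x⁴. Remainder: 24x⁴ + 53x³ + 25x² + 17x + 37.
Step 3: lead(24x⁴ + 53x³ + 25x² + 17x + 37) ÷ lead(D) = 24x⁴ ÷ −3x = −8x³. Subtract (−8x³)·D = 24x⁴ + 32x³. Remainder: 21x³ + 25x² + 17x + 37.
Step 4: lead(21x³ + 25x² + 17x + 37) ÷ lead(D) = 21x³ ÷ −3x = −7x². Subtract (−7x²)·D = 21x³ + 28x². Remainder: −3x² + 17x + 37.
Step 5: lead(−3x² + 17x + 37) ÷ lead(D) = −3x² ÷ −3x = x. Subtract (x)·D = −3x² − 4x. Remainder: 21x + 37.
Step 6: lead(21x + 37) ÷ lead(D) = 21x ÷ −3x = −7. Subtract (−7)·D = 21x + 28. Remainder: 9.

Q = [-8, -6, -8, -7, 1, -7]; R = [9]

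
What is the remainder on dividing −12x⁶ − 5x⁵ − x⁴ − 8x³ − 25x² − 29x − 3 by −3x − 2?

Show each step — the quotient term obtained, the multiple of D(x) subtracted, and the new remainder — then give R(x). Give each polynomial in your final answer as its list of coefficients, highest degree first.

R = [7]

Step 1: lead(−12x⁶ − 5x⁵ − x⁴ − 8x³ − 25x² − 29x − 3) ÷ lead(D) = −12x⁶ ÷ −3x = 4x⁵. Subtract (4x⁵)·D = −12x⁶ − 8x⁵. Remainder: 3x⁵ − x⁴ − 8x³ − 25x² − 29x − 3.
Step 2: lead(3x⁵ − x⁴ − 8x³ − 25x² − 29x − 3) ÷ lead(D) = 3x⁵ ÷ −3x = −x⁴. Subtract (−x⁴)·D = 3x⁵ + 2x⁴. Remainder: −3x⁴ − 8x³ − 25x² − 29x − 3.
Step 3: lead(−3x⁴ − 8x³ − 25x² − 29x − 3) ÷ lead(D) = −3x⁴ ÷ −3x = x³. Subtract (x³)·D = −3x⁴ − 2x³. Remainder: −6x³ − 25x² − 29x − 3.
Step 4: lead(−6x³ − 25x² − 29x − 3) ÷ lead(D) = −6x³ ÷ −3x = 2x². Subtract (2x²)·D = −6x³ − 4x². Remainder: −21x² − 29x − 3.
Step 5: lead(−21x² − 29x − 3) ÷ lead(D) = −21x² ÷ −3x = 7x. Subtract (7x)·D = −21x² − 14x. Remainder: −15x − 3.
Step 6: lead(−15x − 3) ÷ lead(D) = −15x ÷ −3x = 5. Subtract (5)·D = −15x − 10. Remainder: 7.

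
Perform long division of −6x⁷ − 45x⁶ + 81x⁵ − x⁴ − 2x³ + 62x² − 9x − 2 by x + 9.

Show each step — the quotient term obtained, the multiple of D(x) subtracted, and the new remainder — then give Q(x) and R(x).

Step 1: lead(−6x⁷ − 45x⁶ + 81x⁵ − x⁴ − 2x³ + 62x² − 9x − 2) ÷ lead(D) = −6x⁷ ÷ x = −6x⁶. Subtract (−6x⁶)·D = −6x⁷ − 54x⁶. Remainder: 9x⁶ + 81x⁵ − x⁴ − 2x³ + 62x² − 9x − 2.
Step 2: lead(9x⁶ + 81x⁵ − x⁴ − 2x³ + 62x² − 9x − 2) ÷ lead(D) = 9x⁶ ÷ x = 9x⁵. Subtract (9x⁵)·D = 9x⁶ + 81x⁵. Remainder: −x⁴ − 2x³ + 62x² − 9x − 2.
Step 3: lead(−x⁴ − 2x³ + 62x² − 9x − 2) ÷ lead(D) = −x⁴ ÷ x = −x³. Subtract (−x³)·D = −x⁴ − 9x³. Remainder: 7x³ + 62x² − 9x − 2.
Step 4: lead(7x³ + 62x² − 9x − 2) ÷ lead(D) = 7x³ ÷ x = 7x². Subtract (7x²)·D = 7x³ + 63x². Remainder: −x² − 9x − 2.
Step 5: lead(−x² − 9x − 2) ÷ lead(D) = −x² ÷ x = −x. Subtract (−x)·D = −x² − 9x. Remainder: −2.

Q(x) = −6x⁶ + 9x⁵ − x³ + 7x² − x; R(x) = −2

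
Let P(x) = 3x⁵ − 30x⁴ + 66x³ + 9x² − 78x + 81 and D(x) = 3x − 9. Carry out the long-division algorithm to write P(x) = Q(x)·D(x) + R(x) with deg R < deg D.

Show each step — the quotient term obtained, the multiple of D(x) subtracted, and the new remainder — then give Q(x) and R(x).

Step 1: lead(3x⁵ − 30x⁴ + 66x³ + 9x² − 78x + 81) ÷ lead(D) = 3x⁵ ÷ 3x = x⁴. Subtract (x⁴)·D = 3x⁵ − 9x⁴. Remainder: −21x⁴ + 66x³ + 9x² − 78x + 81.
Step 2: lead(−21x⁴ + 66x³ + 9x² − 78x + 81) ÷ lead(D) = −21x⁴ ÷ 3x = −7x³. Subtract (−7x³)·D = −21x⁴ + 63x³. Remainder: 3x³ + 9x² − 78x + 81.
Step 3: lead(3x³ + 9x² − 78x + 81) ÷ lead(D) = 3x³ ÷ 3x = x². Subtract (x²)·D = 3x³ − 9x². Remainder: 18x² − 78x + 81.
Step 4: lead(18x² − 78x + 81) ÷ lead(D) = 18x² ÷ 3x = 6x. Subtract (6x)·D = 18x² − 54x. Remainder: −24x + 81.
Step 5: lead(−24x + 81) ÷ lead(D) = −24x ÷ 3x = −8. Subtract (−8)·D = −24x + 72. Remainder: 9.

Q(x) = x⁴ − 7x³ + x² + 6x − 8; R(x) = 9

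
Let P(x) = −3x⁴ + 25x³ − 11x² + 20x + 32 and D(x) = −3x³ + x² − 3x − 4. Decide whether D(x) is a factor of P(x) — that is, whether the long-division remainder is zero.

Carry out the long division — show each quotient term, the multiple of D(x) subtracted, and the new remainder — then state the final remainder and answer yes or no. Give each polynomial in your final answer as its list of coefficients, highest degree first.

R = [0], so D(x) is a factor of P(x). yes

Step 1: lead(−3x⁴ + 25x³ − 11x² + 20x + 32) ÷ lead(D) = −3x⁴ ÷ −3x³ = x. Subtract (x)·D = −3x⁴ + x³ − 3x² − 4x. Remainder: 24x³ − 8x² + 24x + 32.
Step 2: lead(24x³ − 8x² + 24x + 32) ÷ lead(D) = 24x³ ÷ −3x³ = −8. Subtract (−8)·D = 24x³ − 8x² + 24x + 32. Remainder: 0.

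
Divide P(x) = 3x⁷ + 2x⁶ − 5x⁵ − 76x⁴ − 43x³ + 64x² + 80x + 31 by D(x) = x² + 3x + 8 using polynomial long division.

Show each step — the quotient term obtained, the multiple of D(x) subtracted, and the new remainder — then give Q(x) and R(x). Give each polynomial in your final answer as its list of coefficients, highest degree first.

Step 1: lead(3x⁷ + 2x⁶ − 5x⁵ − 76x⁴ − 43x³ + 64x² + 80x + 31) ÷ lead(D) = 3x⁷ ÷ x² = 3x⁵. Subtract (3x⁵)·D = 3x⁷ + 9x⁶ + 24x⁵. Remainder: −7x⁶ − 29x⁵ − 76x⁴ − 43x³ + 64x² + 80x + 31.
Step 2: lead(−7x⁶ − 29x⁵ − 76x⁴ − 43x³ + 64x² + 80x + 31) ÷ lead(D) = −7x⁶ ÷ x² = −7x⁴. Subtract (−7x⁴)·D = −7x⁶ − 21x⁵ − 56x⁴. Remainder: −8x⁵ − 20x⁴ − 43x³ + 64x² + 80x + 31.
Step 3: lead(−8x⁵ − 20x⁴ − 43x³ + 64x² + 80x + 31) ÷ lead(D) = −8x⁵ ÷ x² = −8x³. Subtract (−8x³)·D = −8x⁵ − 24x⁴ − 64x³. Remainder: 4x⁴ + 21x³ + 64x² + 80x + 31.
Step 4: lead(4x⁴ + 21x³ + 64x² + 80x + 31) ÷ lead(D) = 4x⁴ ÷ x² = 4x². Subtract (4x²)·D = 4x⁴ + 12x³ + 32x². Remainder: 9x³ + 32x² + 80x + 31.
Step 5: lead(9x³ + 32x² + 80x + 31) ÷ lead(D) = 9x³ ÷ x² = 9x. Subtract (9x)·D = 9x³ + 27x² + 72x. Remainder: 5x² + 8x + 31.
Step 6: lead(5x² + 8x + 31) ÷ lead(D) = 5x² ÷ x² = 5. Subtract (5)·D = 5x² + 15x + 40. Remainder: −7x − 9.

Q = [3, -7, -8, 4, 9, 5]; R = [-7, -9]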